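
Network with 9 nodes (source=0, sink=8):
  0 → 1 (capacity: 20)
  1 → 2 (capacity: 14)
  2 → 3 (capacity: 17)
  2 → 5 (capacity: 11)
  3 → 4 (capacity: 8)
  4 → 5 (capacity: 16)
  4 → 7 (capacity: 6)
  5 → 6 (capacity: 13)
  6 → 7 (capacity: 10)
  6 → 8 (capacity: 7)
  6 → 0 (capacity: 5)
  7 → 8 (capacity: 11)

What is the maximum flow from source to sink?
Maximum flow = 14

Max flow: 14

Flow assignment:
  0 → 1: 14/20
  1 → 2: 14/14
  2 → 3: 3/17
  2 → 5: 11/11
  3 → 4: 3/8
  4 → 7: 3/6
  5 → 6: 11/13
  6 → 7: 4/10
  6 → 8: 7/7
  7 → 8: 7/11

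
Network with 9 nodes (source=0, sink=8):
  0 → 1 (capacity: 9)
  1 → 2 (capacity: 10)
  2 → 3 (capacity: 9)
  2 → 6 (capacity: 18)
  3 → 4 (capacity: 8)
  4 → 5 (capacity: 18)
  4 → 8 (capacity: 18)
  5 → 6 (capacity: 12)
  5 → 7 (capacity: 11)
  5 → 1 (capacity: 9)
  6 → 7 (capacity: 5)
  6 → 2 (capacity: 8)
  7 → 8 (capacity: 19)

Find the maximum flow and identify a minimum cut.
Max flow = 9, Min cut edges: (0,1)

Maximum flow: 9
Minimum cut: (0,1)
Partition: S = [0], T = [1, 2, 3, 4, 5, 6, 7, 8]

Max-flow min-cut theorem verified: both equal 9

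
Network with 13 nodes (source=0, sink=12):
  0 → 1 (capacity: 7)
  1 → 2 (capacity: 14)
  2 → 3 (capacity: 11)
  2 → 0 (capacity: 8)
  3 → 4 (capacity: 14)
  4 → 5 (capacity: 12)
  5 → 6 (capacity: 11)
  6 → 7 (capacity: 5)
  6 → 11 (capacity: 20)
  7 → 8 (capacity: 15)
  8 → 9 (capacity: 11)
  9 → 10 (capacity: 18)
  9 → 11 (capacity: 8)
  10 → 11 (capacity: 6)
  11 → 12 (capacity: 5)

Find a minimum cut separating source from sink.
Min cut value = 5, edges: (11,12)

Min cut value: 5
Partition: S = [0, 1, 2, 3, 4, 5, 6, 7, 8, 9, 10, 11], T = [12]
Cut edges: (11,12)

By max-flow min-cut theorem, max flow = min cut = 5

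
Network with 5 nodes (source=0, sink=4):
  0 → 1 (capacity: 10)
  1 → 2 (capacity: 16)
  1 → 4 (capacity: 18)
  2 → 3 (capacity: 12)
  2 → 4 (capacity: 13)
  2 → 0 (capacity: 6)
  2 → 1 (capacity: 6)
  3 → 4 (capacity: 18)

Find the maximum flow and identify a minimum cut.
Max flow = 10, Min cut edges: (0,1)

Maximum flow: 10
Minimum cut: (0,1)
Partition: S = [0], T = [1, 2, 3, 4]

Max-flow min-cut theorem verified: both equal 10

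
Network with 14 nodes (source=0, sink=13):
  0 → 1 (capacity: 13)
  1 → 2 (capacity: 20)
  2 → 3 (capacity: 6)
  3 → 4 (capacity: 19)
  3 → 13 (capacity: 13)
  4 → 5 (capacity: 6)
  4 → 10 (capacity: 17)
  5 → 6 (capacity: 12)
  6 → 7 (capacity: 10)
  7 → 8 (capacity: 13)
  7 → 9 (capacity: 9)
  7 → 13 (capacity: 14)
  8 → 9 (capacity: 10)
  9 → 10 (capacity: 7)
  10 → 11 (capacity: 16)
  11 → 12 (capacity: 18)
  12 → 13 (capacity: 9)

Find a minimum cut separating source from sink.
Min cut value = 6, edges: (2,3)

Min cut value: 6
Partition: S = [0, 1, 2], T = [3, 4, 5, 6, 7, 8, 9, 10, 11, 12, 13]
Cut edges: (2,3)

By max-flow min-cut theorem, max flow = min cut = 6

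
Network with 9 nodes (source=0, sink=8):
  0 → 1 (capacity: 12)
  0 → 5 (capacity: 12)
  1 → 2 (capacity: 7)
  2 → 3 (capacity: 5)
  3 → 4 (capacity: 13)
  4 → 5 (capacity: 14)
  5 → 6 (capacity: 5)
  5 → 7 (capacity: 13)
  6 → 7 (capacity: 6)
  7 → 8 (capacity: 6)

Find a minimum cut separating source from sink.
Min cut value = 6, edges: (7,8)

Min cut value: 6
Partition: S = [0, 1, 2, 3, 4, 5, 6, 7], T = [8]
Cut edges: (7,8)

By max-flow min-cut theorem, max flow = min cut = 6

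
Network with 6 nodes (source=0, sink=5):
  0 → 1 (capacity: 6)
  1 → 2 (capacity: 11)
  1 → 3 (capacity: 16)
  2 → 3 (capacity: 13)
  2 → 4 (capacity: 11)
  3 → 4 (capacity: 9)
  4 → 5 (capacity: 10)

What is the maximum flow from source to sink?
Maximum flow = 6

Max flow: 6

Flow assignment:
  0 → 1: 6/6
  1 → 2: 6/11
  2 → 4: 6/11
  4 → 5: 6/10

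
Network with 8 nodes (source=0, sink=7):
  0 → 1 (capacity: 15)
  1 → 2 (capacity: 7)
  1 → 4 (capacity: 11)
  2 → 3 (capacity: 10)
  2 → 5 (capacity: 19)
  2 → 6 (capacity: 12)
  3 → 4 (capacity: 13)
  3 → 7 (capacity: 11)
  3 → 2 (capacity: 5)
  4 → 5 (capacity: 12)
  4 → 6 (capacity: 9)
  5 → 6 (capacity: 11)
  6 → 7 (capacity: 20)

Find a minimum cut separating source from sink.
Min cut value = 15, edges: (0,1)

Min cut value: 15
Partition: S = [0], T = [1, 2, 3, 4, 5, 6, 7]
Cut edges: (0,1)

By max-flow min-cut theorem, max flow = min cut = 15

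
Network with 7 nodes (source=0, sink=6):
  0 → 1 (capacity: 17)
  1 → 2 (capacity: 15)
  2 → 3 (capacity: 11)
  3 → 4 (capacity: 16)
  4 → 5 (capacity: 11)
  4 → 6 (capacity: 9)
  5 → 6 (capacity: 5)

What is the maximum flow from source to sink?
Maximum flow = 11

Max flow: 11

Flow assignment:
  0 → 1: 11/17
  1 → 2: 11/15
  2 → 3: 11/11
  3 → 4: 11/16
  4 → 5: 2/11
  4 → 6: 9/9
  5 → 6: 2/5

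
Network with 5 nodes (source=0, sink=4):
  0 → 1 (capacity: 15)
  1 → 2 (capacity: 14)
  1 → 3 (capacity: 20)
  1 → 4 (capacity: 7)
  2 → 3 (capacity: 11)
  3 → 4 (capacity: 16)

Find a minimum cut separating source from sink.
Min cut value = 15, edges: (0,1)

Min cut value: 15
Partition: S = [0], T = [1, 2, 3, 4]
Cut edges: (0,1)

By max-flow min-cut theorem, max flow = min cut = 15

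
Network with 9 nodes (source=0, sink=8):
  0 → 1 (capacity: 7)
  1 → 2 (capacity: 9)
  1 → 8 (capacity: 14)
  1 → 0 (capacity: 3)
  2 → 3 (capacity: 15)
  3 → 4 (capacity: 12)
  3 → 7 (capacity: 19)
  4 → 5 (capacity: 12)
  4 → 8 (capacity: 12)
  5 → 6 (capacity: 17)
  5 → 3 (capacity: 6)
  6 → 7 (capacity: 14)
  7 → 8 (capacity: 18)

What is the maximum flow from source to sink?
Maximum flow = 7

Max flow: 7

Flow assignment:
  0 → 1: 7/7
  1 → 8: 7/14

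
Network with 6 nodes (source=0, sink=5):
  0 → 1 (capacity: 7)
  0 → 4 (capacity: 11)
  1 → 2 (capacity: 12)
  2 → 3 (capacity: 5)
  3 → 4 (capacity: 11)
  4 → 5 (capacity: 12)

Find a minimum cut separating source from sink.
Min cut value = 12, edges: (4,5)

Min cut value: 12
Partition: S = [0, 1, 2, 3, 4], T = [5]
Cut edges: (4,5)

By max-flow min-cut theorem, max flow = min cut = 12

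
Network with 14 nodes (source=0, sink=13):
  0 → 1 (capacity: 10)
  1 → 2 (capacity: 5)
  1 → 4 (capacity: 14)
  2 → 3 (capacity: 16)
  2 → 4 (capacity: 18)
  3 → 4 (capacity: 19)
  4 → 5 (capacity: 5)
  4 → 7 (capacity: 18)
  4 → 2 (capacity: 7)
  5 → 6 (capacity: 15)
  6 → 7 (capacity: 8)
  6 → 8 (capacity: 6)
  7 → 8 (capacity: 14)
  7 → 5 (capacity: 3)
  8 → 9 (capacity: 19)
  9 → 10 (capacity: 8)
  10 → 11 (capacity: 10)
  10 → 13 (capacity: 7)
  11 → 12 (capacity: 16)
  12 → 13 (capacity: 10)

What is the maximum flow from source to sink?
Maximum flow = 8

Max flow: 8

Flow assignment:
  0 → 1: 8/10
  1 → 4: 8/14
  4 → 7: 8/18
  7 → 8: 8/14
  8 → 9: 8/19
  9 → 10: 8/8
  10 → 11: 1/10
  10 → 13: 7/7
  11 → 12: 1/16
  12 → 13: 1/10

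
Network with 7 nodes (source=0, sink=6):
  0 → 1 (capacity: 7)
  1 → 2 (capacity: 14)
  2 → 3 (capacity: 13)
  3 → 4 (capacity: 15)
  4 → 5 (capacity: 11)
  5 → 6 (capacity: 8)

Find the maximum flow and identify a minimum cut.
Max flow = 7, Min cut edges: (0,1)

Maximum flow: 7
Minimum cut: (0,1)
Partition: S = [0], T = [1, 2, 3, 4, 5, 6]

Max-flow min-cut theorem verified: both equal 7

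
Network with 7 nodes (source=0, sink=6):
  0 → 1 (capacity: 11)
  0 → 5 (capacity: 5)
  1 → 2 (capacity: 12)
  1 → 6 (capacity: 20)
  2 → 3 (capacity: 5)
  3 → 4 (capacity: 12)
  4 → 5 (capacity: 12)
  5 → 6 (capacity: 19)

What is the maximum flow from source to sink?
Maximum flow = 16

Max flow: 16

Flow assignment:
  0 → 1: 11/11
  0 → 5: 5/5
  1 → 6: 11/20
  5 → 6: 5/19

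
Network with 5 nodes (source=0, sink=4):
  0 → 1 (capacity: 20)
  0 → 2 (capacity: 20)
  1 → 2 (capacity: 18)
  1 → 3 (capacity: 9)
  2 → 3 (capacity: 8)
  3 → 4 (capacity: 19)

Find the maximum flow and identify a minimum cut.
Max flow = 17, Min cut edges: (1,3), (2,3)

Maximum flow: 17
Minimum cut: (1,3), (2,3)
Partition: S = [0, 1, 2], T = [3, 4]

Max-flow min-cut theorem verified: both equal 17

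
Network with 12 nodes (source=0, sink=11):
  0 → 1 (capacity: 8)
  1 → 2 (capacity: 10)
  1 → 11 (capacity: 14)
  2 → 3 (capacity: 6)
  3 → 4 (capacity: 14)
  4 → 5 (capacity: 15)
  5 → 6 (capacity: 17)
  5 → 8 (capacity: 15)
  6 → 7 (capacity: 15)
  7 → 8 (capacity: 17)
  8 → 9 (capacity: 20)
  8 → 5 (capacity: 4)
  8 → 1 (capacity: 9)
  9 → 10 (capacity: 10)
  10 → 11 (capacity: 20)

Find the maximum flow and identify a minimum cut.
Max flow = 8, Min cut edges: (0,1)

Maximum flow: 8
Minimum cut: (0,1)
Partition: S = [0], T = [1, 2, 3, 4, 5, 6, 7, 8, 9, 10, 11]

Max-flow min-cut theorem verified: both equal 8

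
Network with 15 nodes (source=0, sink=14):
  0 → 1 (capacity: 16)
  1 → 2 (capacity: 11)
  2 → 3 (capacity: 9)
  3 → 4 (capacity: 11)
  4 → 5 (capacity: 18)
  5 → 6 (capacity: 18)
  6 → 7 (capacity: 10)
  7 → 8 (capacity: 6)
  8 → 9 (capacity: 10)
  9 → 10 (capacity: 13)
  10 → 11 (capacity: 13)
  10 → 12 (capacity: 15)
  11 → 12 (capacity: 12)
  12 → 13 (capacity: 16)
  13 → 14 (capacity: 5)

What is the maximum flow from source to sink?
Maximum flow = 5

Max flow: 5

Flow assignment:
  0 → 1: 5/16
  1 → 2: 5/11
  2 → 3: 5/9
  3 → 4: 5/11
  4 → 5: 5/18
  5 → 6: 5/18
  6 → 7: 5/10
  7 → 8: 5/6
  8 → 9: 5/10
  9 → 10: 5/13
  10 → 12: 5/15
  12 → 13: 5/16
  13 → 14: 5/5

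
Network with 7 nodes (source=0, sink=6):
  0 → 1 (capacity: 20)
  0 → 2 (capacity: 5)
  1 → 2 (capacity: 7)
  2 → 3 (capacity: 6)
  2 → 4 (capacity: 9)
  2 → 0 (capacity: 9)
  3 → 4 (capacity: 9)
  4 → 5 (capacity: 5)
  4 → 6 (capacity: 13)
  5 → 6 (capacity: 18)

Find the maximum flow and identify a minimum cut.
Max flow = 12, Min cut edges: (0,2), (1,2)

Maximum flow: 12
Minimum cut: (0,2), (1,2)
Partition: S = [0, 1], T = [2, 3, 4, 5, 6]

Max-flow min-cut theorem verified: both equal 12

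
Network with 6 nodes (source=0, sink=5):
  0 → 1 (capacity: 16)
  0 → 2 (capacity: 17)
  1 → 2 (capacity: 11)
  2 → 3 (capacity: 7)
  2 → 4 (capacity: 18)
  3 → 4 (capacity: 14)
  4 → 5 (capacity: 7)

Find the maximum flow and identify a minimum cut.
Max flow = 7, Min cut edges: (4,5)

Maximum flow: 7
Minimum cut: (4,5)
Partition: S = [0, 1, 2, 3, 4], T = [5]

Max-flow min-cut theorem verified: both equal 7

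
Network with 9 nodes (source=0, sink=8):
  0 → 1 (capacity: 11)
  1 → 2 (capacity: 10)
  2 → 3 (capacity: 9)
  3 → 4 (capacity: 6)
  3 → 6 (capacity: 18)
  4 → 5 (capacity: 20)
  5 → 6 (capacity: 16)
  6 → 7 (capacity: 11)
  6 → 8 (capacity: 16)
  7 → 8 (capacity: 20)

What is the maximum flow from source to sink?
Maximum flow = 9

Max flow: 9

Flow assignment:
  0 → 1: 9/11
  1 → 2: 9/10
  2 → 3: 9/9
  3 → 6: 9/18
  6 → 8: 9/16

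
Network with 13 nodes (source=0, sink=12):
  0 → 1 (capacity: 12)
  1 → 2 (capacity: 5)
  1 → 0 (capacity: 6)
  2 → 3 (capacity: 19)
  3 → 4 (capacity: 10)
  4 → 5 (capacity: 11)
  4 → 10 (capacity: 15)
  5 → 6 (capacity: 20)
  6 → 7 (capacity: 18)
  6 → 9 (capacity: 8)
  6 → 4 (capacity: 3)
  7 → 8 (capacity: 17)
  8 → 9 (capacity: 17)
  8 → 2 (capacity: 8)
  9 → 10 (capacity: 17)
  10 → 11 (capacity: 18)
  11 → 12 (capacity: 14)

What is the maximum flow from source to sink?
Maximum flow = 5

Max flow: 5

Flow assignment:
  0 → 1: 5/12
  1 → 2: 5/5
  2 → 3: 5/19
  3 → 4: 5/10
  4 → 10: 5/15
  10 → 11: 5/18
  11 → 12: 5/14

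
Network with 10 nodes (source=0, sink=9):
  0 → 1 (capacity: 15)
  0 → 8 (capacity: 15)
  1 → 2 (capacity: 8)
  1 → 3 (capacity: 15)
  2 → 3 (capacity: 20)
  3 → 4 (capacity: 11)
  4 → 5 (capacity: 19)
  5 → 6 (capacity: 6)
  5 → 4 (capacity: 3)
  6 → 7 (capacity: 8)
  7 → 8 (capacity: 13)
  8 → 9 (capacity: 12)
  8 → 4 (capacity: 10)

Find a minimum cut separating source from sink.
Min cut value = 12, edges: (8,9)

Min cut value: 12
Partition: S = [0, 1, 2, 3, 4, 5, 6, 7, 8], T = [9]
Cut edges: (8,9)

By max-flow min-cut theorem, max flow = min cut = 12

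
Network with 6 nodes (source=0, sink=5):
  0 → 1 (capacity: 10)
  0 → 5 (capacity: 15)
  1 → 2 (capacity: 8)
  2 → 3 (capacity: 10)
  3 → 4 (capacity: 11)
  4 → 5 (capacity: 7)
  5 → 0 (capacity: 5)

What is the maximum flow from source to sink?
Maximum flow = 22

Max flow: 22

Flow assignment:
  0 → 1: 7/10
  0 → 5: 15/15
  1 → 2: 7/8
  2 → 3: 7/10
  3 → 4: 7/11
  4 → 5: 7/7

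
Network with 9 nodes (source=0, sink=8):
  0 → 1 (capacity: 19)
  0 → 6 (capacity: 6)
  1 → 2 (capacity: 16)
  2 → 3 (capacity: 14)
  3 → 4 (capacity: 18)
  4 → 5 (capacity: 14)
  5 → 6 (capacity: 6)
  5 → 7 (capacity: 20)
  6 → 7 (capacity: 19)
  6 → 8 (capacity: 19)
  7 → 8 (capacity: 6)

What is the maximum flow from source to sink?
Maximum flow = 18

Max flow: 18

Flow assignment:
  0 → 1: 12/19
  0 → 6: 6/6
  1 → 2: 12/16
  2 → 3: 12/14
  3 → 4: 12/18
  4 → 5: 12/14
  5 → 6: 6/6
  5 → 7: 6/20
  6 → 8: 12/19
  7 → 8: 6/6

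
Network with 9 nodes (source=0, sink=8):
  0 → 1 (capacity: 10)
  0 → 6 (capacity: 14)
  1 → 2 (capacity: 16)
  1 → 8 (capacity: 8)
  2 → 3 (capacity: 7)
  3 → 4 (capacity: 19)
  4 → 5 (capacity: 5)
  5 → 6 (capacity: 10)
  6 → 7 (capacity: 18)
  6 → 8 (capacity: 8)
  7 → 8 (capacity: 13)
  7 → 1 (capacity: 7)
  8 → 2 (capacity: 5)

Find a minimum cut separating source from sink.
Min cut value = 24, edges: (0,1), (0,6)

Min cut value: 24
Partition: S = [0], T = [1, 2, 3, 4, 5, 6, 7, 8]
Cut edges: (0,1), (0,6)

By max-flow min-cut theorem, max flow = min cut = 24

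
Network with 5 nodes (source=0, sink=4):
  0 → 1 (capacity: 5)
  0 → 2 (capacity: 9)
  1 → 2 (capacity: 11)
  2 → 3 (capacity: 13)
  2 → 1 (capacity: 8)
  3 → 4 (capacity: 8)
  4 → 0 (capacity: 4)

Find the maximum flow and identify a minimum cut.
Max flow = 8, Min cut edges: (3,4)

Maximum flow: 8
Minimum cut: (3,4)
Partition: S = [0, 1, 2, 3], T = [4]

Max-flow min-cut theorem verified: both equal 8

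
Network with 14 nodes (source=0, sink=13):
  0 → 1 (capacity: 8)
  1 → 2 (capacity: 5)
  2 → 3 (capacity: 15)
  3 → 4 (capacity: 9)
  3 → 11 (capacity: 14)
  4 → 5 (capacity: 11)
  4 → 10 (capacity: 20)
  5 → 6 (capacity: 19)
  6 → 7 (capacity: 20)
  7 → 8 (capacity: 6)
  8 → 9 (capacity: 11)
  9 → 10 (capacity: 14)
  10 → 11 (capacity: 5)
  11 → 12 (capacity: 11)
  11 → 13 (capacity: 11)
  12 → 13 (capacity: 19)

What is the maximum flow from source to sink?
Maximum flow = 5

Max flow: 5

Flow assignment:
  0 → 1: 5/8
  1 → 2: 5/5
  2 → 3: 5/15
  3 → 11: 5/14
  11 → 13: 5/11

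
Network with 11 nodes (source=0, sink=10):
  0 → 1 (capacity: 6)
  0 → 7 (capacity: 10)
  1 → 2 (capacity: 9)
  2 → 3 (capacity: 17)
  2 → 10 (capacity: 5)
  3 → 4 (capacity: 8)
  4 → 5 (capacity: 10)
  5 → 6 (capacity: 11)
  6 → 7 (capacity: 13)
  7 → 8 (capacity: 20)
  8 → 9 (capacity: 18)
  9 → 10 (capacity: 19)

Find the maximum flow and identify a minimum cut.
Max flow = 16, Min cut edges: (0,1), (0,7)

Maximum flow: 16
Minimum cut: (0,1), (0,7)
Partition: S = [0], T = [1, 2, 3, 4, 5, 6, 7, 8, 9, 10]

Max-flow min-cut theorem verified: both equal 16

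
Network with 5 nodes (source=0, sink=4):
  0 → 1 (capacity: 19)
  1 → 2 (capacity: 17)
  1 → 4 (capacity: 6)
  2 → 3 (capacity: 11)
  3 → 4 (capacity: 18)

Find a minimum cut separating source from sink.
Min cut value = 17, edges: (1,4), (2,3)

Min cut value: 17
Partition: S = [0, 1, 2], T = [3, 4]
Cut edges: (1,4), (2,3)

By max-flow min-cut theorem, max flow = min cut = 17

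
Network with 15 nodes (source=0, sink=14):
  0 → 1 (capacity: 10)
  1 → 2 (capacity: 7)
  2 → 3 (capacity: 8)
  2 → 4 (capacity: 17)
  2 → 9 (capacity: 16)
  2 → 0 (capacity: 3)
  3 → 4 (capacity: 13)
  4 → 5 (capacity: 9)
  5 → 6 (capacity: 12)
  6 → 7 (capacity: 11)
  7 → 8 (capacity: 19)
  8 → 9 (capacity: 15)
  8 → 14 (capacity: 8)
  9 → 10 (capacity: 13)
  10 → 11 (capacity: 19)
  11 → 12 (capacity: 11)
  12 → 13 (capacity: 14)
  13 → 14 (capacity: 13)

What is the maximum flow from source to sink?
Maximum flow = 7

Max flow: 7

Flow assignment:
  0 → 1: 7/10
  1 → 2: 7/7
  2 → 4: 7/17
  4 → 5: 7/9
  5 → 6: 7/12
  6 → 7: 7/11
  7 → 8: 7/19
  8 → 14: 7/8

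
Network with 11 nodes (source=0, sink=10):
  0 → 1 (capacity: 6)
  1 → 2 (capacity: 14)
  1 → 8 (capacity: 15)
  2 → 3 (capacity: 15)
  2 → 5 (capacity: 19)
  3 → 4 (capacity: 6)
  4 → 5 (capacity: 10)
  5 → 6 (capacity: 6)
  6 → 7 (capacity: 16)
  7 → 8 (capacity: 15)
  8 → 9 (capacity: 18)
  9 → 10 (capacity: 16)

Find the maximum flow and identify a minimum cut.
Max flow = 6, Min cut edges: (0,1)

Maximum flow: 6
Minimum cut: (0,1)
Partition: S = [0], T = [1, 2, 3, 4, 5, 6, 7, 8, 9, 10]

Max-flow min-cut theorem verified: both equal 6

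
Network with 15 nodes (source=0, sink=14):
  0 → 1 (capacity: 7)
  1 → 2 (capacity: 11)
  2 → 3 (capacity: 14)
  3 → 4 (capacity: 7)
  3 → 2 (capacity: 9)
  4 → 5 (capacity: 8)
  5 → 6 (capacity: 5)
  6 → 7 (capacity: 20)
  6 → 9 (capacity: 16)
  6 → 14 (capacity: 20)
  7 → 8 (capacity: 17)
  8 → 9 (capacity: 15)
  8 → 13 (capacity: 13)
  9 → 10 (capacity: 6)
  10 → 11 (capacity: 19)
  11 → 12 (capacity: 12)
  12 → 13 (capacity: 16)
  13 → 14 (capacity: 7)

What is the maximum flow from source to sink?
Maximum flow = 5

Max flow: 5

Flow assignment:
  0 → 1: 5/7
  1 → 2: 5/11
  2 → 3: 5/14
  3 → 4: 5/7
  4 → 5: 5/8
  5 → 6: 5/5
  6 → 14: 5/20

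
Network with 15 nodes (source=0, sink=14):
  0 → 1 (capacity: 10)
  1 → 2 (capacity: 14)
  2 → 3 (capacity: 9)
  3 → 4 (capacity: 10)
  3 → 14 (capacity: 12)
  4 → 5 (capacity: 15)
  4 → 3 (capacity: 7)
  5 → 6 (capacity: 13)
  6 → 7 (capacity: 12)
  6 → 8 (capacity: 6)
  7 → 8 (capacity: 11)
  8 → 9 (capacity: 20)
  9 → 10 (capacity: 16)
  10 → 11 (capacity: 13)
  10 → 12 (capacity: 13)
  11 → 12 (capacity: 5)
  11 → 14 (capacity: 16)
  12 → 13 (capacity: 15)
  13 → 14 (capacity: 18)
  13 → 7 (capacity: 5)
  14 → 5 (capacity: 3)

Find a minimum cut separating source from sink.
Min cut value = 9, edges: (2,3)

Min cut value: 9
Partition: S = [0, 1, 2], T = [3, 4, 5, 6, 7, 8, 9, 10, 11, 12, 13, 14]
Cut edges: (2,3)

By max-flow min-cut theorem, max flow = min cut = 9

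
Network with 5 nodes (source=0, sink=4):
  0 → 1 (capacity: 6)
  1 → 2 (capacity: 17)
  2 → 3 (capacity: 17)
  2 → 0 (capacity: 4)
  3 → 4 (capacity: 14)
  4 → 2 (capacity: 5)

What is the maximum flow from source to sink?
Maximum flow = 6

Max flow: 6

Flow assignment:
  0 → 1: 6/6
  1 → 2: 6/17
  2 → 3: 6/17
  3 → 4: 6/14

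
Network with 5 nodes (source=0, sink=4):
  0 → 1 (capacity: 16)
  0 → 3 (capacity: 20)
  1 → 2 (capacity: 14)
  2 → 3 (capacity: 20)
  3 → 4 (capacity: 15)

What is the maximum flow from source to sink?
Maximum flow = 15

Max flow: 15

Flow assignment:
  0 → 1: 14/16
  0 → 3: 1/20
  1 → 2: 14/14
  2 → 3: 14/20
  3 → 4: 15/15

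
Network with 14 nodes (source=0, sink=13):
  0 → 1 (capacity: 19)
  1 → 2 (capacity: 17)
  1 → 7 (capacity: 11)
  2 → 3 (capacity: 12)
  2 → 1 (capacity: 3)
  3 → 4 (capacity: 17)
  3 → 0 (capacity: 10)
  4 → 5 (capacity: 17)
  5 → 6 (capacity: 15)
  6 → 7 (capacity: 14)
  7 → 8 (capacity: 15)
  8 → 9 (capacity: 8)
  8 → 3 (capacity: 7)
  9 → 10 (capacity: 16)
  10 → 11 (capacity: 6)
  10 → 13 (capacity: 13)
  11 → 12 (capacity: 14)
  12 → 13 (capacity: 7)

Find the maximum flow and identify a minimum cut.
Max flow = 8, Min cut edges: (8,9)

Maximum flow: 8
Minimum cut: (8,9)
Partition: S = [0, 1, 2, 3, 4, 5, 6, 7, 8], T = [9, 10, 11, 12, 13]

Max-flow min-cut theorem verified: both equal 8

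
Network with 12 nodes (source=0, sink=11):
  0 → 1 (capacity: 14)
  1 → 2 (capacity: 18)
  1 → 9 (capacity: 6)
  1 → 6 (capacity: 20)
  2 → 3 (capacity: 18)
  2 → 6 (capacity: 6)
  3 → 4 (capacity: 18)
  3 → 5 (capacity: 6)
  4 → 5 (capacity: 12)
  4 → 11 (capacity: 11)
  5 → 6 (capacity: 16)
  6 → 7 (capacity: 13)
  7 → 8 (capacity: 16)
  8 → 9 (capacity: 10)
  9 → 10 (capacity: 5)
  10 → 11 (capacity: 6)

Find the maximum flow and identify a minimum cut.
Max flow = 14, Min cut edges: (0,1)

Maximum flow: 14
Minimum cut: (0,1)
Partition: S = [0], T = [1, 2, 3, 4, 5, 6, 7, 8, 9, 10, 11]

Max-flow min-cut theorem verified: both equal 14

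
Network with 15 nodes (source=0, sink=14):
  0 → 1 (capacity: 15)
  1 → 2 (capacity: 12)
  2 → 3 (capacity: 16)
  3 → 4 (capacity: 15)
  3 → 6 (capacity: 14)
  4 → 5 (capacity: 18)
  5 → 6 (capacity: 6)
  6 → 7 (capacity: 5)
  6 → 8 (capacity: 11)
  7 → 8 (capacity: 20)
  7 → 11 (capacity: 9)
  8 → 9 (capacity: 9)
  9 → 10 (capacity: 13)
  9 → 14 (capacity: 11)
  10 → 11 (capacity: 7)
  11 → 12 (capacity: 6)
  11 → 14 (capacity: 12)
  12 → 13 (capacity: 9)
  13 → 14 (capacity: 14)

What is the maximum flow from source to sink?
Maximum flow = 12

Max flow: 12

Flow assignment:
  0 → 1: 12/15
  1 → 2: 12/12
  2 → 3: 12/16
  3 → 6: 12/14
  6 → 7: 5/5
  6 → 8: 7/11
  7 → 11: 5/9
  8 → 9: 7/9
  9 → 14: 7/11
  11 → 14: 5/12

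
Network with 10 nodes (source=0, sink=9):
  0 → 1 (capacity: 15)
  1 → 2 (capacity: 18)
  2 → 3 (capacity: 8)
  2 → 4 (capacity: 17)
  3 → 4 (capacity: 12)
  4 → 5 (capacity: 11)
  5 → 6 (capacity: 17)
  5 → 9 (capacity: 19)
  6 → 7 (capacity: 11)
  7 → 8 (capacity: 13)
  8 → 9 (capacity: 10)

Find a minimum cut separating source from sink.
Min cut value = 11, edges: (4,5)

Min cut value: 11
Partition: S = [0, 1, 2, 3, 4], T = [5, 6, 7, 8, 9]
Cut edges: (4,5)

By max-flow min-cut theorem, max flow = min cut = 11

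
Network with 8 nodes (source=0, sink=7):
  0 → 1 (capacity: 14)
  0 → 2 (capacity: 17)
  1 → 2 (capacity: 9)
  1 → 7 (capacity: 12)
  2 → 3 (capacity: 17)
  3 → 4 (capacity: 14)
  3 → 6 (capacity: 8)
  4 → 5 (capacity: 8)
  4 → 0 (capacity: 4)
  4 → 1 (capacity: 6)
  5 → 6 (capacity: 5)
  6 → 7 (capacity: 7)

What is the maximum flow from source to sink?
Maximum flow = 19

Max flow: 19

Flow assignment:
  0 → 1: 9/14
  0 → 2: 14/17
  1 → 2: 2/9
  1 → 7: 12/12
  2 → 3: 16/17
  3 → 4: 14/14
  3 → 6: 2/8
  4 → 5: 5/8
  4 → 0: 4/4
  4 → 1: 5/6
  5 → 6: 5/5
  6 → 7: 7/7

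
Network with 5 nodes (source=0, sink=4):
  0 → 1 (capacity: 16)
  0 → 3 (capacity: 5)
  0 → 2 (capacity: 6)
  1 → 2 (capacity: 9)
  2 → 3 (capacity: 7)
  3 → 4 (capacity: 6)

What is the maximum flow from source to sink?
Maximum flow = 6

Max flow: 6

Flow assignment:
  0 → 1: 6/16
  1 → 2: 6/9
  2 → 3: 6/7
  3 → 4: 6/6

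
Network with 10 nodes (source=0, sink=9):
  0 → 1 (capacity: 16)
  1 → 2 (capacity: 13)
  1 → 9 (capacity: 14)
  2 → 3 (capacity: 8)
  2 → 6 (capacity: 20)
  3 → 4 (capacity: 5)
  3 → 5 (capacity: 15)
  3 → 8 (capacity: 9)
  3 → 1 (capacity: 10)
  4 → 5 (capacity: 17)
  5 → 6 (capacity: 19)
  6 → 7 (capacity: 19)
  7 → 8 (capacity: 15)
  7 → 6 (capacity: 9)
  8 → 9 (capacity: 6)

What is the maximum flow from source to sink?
Maximum flow = 16

Max flow: 16

Flow assignment:
  0 → 1: 16/16
  1 → 2: 2/13
  1 → 9: 14/14
  2 → 3: 2/8
  3 → 8: 2/9
  8 → 9: 2/6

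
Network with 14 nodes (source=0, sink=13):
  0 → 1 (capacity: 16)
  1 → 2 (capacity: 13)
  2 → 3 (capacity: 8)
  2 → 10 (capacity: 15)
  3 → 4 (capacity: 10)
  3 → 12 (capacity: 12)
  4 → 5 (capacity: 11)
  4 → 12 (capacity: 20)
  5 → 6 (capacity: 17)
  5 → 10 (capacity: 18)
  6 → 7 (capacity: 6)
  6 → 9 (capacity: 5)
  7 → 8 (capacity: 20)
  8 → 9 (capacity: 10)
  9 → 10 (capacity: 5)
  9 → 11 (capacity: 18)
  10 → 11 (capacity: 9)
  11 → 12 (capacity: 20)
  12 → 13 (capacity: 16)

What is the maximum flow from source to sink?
Maximum flow = 13

Max flow: 13

Flow assignment:
  0 → 1: 13/16
  1 → 2: 13/13
  2 → 3: 8/8
  2 → 10: 5/15
  3 → 12: 8/12
  10 → 11: 5/9
  11 → 12: 5/20
  12 → 13: 13/16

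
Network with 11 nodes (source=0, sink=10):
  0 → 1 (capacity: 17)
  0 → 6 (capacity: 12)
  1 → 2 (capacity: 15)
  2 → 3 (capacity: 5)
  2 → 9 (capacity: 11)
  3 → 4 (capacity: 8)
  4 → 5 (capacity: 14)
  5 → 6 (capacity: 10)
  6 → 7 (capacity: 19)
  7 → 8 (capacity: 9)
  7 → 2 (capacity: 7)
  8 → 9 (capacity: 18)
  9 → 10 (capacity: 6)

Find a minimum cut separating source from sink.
Min cut value = 6, edges: (9,10)

Min cut value: 6
Partition: S = [0, 1, 2, 3, 4, 5, 6, 7, 8, 9], T = [10]
Cut edges: (9,10)

By max-flow min-cut theorem, max flow = min cut = 6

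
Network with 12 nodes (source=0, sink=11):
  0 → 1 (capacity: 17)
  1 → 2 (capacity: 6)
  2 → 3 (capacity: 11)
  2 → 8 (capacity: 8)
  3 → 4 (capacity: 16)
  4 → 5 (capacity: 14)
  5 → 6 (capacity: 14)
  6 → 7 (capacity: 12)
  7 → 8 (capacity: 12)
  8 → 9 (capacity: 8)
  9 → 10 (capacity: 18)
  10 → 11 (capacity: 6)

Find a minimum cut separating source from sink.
Min cut value = 6, edges: (10,11)

Min cut value: 6
Partition: S = [0, 1, 2, 3, 4, 5, 6, 7, 8, 9, 10], T = [11]
Cut edges: (10,11)

By max-flow min-cut theorem, max flow = min cut = 6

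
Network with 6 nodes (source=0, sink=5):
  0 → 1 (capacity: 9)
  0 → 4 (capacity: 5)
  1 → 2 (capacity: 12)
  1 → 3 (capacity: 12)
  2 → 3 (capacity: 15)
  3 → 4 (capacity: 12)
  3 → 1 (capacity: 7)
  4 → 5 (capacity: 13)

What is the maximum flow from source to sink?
Maximum flow = 13

Max flow: 13

Flow assignment:
  0 → 1: 9/9
  0 → 4: 4/5
  1 → 3: 9/12
  3 → 4: 9/12
  4 → 5: 13/13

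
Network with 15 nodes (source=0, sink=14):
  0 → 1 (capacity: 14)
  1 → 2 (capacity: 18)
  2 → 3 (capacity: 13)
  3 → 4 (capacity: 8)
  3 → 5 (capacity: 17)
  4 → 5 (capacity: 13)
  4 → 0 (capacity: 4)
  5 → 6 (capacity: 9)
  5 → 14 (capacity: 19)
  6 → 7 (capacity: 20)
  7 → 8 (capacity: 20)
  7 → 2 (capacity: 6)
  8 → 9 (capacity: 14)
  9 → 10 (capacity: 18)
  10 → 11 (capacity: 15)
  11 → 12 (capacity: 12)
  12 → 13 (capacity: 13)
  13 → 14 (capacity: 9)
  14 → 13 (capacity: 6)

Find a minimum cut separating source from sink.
Min cut value = 13, edges: (2,3)

Min cut value: 13
Partition: S = [0, 1, 2], T = [3, 4, 5, 6, 7, 8, 9, 10, 11, 12, 13, 14]
Cut edges: (2,3)

By max-flow min-cut theorem, max flow = min cut = 13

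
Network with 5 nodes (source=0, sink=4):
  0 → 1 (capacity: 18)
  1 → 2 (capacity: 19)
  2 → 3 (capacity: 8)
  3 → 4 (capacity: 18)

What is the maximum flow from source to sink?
Maximum flow = 8

Max flow: 8

Flow assignment:
  0 → 1: 8/18
  1 → 2: 8/19
  2 → 3: 8/8
  3 → 4: 8/18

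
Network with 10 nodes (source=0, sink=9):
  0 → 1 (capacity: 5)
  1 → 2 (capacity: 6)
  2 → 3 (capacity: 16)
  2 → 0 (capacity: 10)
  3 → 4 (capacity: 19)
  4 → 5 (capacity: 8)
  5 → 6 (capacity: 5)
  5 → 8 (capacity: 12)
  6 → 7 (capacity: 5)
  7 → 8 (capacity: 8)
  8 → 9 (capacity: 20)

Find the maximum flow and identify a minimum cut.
Max flow = 5, Min cut edges: (0,1)

Maximum flow: 5
Minimum cut: (0,1)
Partition: S = [0], T = [1, 2, 3, 4, 5, 6, 7, 8, 9]

Max-flow min-cut theorem verified: both equal 5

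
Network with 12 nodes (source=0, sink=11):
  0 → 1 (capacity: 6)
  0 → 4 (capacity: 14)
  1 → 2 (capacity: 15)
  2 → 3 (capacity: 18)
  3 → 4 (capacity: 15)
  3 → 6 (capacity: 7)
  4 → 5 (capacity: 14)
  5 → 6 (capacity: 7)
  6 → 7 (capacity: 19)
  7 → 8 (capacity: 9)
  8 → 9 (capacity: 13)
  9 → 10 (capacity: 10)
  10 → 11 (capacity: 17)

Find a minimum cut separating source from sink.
Min cut value = 9, edges: (7,8)

Min cut value: 9
Partition: S = [0, 1, 2, 3, 4, 5, 6, 7], T = [8, 9, 10, 11]
Cut edges: (7,8)

By max-flow min-cut theorem, max flow = min cut = 9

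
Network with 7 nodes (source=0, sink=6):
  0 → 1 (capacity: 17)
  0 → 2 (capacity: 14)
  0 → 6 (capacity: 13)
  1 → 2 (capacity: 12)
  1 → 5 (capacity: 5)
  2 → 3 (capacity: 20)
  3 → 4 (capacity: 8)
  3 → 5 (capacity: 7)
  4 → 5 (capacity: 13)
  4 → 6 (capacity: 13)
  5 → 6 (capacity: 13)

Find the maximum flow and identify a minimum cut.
Max flow = 33, Min cut edges: (0,6), (1,5), (3,4), (3,5)

Maximum flow: 33
Minimum cut: (0,6), (1,5), (3,4), (3,5)
Partition: S = [0, 1, 2, 3], T = [4, 5, 6]

Max-flow min-cut theorem verified: both equal 33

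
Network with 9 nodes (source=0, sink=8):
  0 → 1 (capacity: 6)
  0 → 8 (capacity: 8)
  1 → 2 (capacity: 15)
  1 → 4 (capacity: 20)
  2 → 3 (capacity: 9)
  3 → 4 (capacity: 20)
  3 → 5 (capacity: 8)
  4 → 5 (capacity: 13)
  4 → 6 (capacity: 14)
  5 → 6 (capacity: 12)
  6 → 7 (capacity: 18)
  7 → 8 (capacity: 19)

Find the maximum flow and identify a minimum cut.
Max flow = 14, Min cut edges: (0,1), (0,8)

Maximum flow: 14
Minimum cut: (0,1), (0,8)
Partition: S = [0], T = [1, 2, 3, 4, 5, 6, 7, 8]

Max-flow min-cut theorem verified: both equal 14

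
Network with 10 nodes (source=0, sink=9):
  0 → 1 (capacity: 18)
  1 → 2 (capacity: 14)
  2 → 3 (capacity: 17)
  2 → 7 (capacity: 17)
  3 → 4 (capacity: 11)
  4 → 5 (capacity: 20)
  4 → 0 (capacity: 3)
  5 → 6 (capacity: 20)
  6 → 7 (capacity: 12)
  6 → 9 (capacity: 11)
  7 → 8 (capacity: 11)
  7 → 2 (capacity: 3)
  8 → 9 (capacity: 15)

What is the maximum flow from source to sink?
Maximum flow = 14

Max flow: 14

Flow assignment:
  0 → 1: 14/18
  1 → 2: 14/14
  2 → 3: 3/17
  2 → 7: 11/17
  3 → 4: 3/11
  4 → 5: 3/20
  5 → 6: 3/20
  6 → 9: 3/11
  7 → 8: 11/11
  8 → 9: 11/15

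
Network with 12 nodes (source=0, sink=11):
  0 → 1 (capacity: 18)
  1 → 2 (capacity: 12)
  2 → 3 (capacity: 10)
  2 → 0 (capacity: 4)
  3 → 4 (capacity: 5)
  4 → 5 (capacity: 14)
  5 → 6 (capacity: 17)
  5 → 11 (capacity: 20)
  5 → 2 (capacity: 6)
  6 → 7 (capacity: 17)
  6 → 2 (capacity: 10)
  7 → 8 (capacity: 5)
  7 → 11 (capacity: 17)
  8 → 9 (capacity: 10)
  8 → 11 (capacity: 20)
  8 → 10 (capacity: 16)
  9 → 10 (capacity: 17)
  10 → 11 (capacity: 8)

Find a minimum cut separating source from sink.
Min cut value = 5, edges: (3,4)

Min cut value: 5
Partition: S = [0, 1, 2, 3], T = [4, 5, 6, 7, 8, 9, 10, 11]
Cut edges: (3,4)

By max-flow min-cut theorem, max flow = min cut = 5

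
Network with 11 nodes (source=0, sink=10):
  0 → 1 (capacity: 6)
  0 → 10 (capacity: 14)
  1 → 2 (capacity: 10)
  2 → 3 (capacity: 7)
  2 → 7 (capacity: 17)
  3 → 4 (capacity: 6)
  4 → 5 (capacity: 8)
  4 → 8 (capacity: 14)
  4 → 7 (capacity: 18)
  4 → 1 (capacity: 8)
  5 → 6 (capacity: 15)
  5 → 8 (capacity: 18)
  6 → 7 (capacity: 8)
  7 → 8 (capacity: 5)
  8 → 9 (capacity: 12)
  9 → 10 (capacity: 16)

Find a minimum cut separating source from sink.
Min cut value = 20, edges: (0,1), (0,10)

Min cut value: 20
Partition: S = [0], T = [1, 2, 3, 4, 5, 6, 7, 8, 9, 10]
Cut edges: (0,1), (0,10)

By max-flow min-cut theorem, max flow = min cut = 20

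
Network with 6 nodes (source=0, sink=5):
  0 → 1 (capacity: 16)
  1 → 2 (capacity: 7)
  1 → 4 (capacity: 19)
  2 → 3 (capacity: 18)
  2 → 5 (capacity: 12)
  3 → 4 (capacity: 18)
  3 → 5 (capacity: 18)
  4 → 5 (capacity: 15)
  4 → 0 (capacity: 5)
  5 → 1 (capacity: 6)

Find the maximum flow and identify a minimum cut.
Max flow = 16, Min cut edges: (0,1)

Maximum flow: 16
Minimum cut: (0,1)
Partition: S = [0], T = [1, 2, 3, 4, 5]

Max-flow min-cut theorem verified: both equal 16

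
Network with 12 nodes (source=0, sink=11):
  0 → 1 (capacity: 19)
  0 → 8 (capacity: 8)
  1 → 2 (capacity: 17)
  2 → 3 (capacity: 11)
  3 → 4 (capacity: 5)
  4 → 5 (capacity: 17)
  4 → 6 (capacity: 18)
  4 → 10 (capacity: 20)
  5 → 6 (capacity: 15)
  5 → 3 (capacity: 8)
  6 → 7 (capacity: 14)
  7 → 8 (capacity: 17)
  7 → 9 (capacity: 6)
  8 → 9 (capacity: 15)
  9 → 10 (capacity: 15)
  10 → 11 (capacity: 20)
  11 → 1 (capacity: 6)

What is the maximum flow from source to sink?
Maximum flow = 13

Max flow: 13

Flow assignment:
  0 → 1: 5/19
  0 → 8: 8/8
  1 → 2: 5/17
  2 → 3: 5/11
  3 → 4: 5/5
  4 → 10: 5/20
  8 → 9: 8/15
  9 → 10: 8/15
  10 → 11: 13/20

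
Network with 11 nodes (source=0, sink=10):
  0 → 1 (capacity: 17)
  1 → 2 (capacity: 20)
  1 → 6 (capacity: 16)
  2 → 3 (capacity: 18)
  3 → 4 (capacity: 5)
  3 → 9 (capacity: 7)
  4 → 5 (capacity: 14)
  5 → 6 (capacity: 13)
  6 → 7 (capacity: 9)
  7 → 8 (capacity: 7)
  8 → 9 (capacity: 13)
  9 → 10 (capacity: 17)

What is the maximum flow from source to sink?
Maximum flow = 14

Max flow: 14

Flow assignment:
  0 → 1: 14/17
  1 → 2: 7/20
  1 → 6: 7/16
  2 → 3: 7/18
  3 → 9: 7/7
  6 → 7: 7/9
  7 → 8: 7/7
  8 → 9: 7/13
  9 → 10: 14/17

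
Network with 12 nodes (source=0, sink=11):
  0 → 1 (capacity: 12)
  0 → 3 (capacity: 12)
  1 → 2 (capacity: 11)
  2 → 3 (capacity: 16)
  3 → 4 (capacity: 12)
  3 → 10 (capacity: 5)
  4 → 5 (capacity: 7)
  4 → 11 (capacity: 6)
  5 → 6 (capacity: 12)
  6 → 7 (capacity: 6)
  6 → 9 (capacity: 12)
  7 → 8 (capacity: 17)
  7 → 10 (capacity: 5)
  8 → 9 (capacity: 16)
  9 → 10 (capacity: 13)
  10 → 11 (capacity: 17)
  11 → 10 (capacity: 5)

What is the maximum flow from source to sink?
Maximum flow = 17

Max flow: 17

Flow assignment:
  0 → 1: 11/12
  0 → 3: 6/12
  1 → 2: 11/11
  2 → 3: 11/16
  3 → 4: 12/12
  3 → 10: 5/5
  4 → 5: 6/7
  4 → 11: 6/6
  5 → 6: 6/12
  6 → 7: 5/6
  6 → 9: 1/12
  7 → 10: 5/5
  9 → 10: 1/13
  10 → 11: 11/17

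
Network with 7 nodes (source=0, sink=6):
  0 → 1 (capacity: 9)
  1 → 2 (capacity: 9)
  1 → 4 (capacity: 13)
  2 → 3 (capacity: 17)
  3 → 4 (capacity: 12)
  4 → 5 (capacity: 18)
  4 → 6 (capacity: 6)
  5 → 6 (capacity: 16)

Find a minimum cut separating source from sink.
Min cut value = 9, edges: (0,1)

Min cut value: 9
Partition: S = [0], T = [1, 2, 3, 4, 5, 6]
Cut edges: (0,1)

By max-flow min-cut theorem, max flow = min cut = 9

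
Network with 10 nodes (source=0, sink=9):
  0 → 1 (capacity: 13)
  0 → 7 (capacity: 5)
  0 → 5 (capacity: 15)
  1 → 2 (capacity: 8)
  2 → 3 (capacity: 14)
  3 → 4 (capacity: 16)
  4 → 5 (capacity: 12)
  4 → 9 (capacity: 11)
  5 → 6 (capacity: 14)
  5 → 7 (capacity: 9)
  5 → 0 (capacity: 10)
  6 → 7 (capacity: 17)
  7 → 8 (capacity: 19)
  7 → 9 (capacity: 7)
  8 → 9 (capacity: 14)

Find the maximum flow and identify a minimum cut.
Max flow = 28, Min cut edges: (0,7), (0,5), (1,2)

Maximum flow: 28
Minimum cut: (0,7), (0,5), (1,2)
Partition: S = [0, 1], T = [2, 3, 4, 5, 6, 7, 8, 9]

Max-flow min-cut theorem verified: both equal 28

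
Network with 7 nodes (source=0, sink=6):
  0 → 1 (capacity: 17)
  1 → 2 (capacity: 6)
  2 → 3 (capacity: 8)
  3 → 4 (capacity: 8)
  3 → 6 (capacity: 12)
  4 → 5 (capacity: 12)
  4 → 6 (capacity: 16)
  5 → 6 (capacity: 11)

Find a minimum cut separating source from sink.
Min cut value = 6, edges: (1,2)

Min cut value: 6
Partition: S = [0, 1], T = [2, 3, 4, 5, 6]
Cut edges: (1,2)

By max-flow min-cut theorem, max flow = min cut = 6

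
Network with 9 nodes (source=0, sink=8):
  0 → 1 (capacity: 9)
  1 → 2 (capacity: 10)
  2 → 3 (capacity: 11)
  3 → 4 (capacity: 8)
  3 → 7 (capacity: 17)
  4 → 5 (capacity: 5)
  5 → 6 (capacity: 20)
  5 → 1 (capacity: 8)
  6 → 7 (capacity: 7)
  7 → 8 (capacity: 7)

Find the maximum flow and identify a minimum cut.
Max flow = 7, Min cut edges: (7,8)

Maximum flow: 7
Minimum cut: (7,8)
Partition: S = [0, 1, 2, 3, 4, 5, 6, 7], T = [8]

Max-flow min-cut theorem verified: both equal 7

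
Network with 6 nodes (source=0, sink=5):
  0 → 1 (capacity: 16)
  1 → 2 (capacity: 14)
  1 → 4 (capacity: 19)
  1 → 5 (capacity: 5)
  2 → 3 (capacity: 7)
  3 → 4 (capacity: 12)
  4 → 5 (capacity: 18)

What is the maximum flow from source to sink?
Maximum flow = 16

Max flow: 16

Flow assignment:
  0 → 1: 16/16
  1 → 4: 11/19
  1 → 5: 5/5
  4 → 5: 11/18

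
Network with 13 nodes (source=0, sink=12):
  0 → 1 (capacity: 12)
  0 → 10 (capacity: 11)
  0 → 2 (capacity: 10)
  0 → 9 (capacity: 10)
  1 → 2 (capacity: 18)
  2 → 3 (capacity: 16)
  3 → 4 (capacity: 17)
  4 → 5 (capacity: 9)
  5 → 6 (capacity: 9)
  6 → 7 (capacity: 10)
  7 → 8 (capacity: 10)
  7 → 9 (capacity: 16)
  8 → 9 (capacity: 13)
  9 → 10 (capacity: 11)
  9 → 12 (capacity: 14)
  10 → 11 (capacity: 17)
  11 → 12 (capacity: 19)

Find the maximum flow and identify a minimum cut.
Max flow = 30, Min cut edges: (0,10), (0,9), (5,6)

Maximum flow: 30
Minimum cut: (0,10), (0,9), (5,6)
Partition: S = [0, 1, 2, 3, 4, 5], T = [6, 7, 8, 9, 10, 11, 12]

Max-flow min-cut theorem verified: both equal 30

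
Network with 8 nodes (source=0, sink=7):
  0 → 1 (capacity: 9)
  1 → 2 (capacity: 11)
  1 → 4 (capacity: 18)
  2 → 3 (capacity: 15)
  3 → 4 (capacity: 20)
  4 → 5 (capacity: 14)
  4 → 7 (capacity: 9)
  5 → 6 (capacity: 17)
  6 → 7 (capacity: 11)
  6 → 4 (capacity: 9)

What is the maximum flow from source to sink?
Maximum flow = 9

Max flow: 9

Flow assignment:
  0 → 1: 9/9
  1 → 4: 9/18
  4 → 7: 9/9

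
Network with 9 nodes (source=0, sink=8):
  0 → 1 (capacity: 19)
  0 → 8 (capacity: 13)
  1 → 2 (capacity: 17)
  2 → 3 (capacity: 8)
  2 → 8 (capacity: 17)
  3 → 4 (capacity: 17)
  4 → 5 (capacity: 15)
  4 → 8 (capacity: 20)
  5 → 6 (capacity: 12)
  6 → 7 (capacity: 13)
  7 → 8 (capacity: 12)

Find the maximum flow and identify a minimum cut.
Max flow = 30, Min cut edges: (0,8), (1,2)

Maximum flow: 30
Minimum cut: (0,8), (1,2)
Partition: S = [0, 1], T = [2, 3, 4, 5, 6, 7, 8]

Max-flow min-cut theorem verified: both equal 30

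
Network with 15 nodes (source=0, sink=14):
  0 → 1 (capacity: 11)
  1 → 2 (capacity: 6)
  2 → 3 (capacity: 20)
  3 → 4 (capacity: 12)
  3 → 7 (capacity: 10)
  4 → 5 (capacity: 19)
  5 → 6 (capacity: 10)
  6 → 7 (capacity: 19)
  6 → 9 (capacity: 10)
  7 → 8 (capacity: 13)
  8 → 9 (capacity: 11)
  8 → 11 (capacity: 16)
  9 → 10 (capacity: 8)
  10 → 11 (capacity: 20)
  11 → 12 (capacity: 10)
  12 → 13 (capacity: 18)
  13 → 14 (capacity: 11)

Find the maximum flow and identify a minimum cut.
Max flow = 6, Min cut edges: (1,2)

Maximum flow: 6
Minimum cut: (1,2)
Partition: S = [0, 1], T = [2, 3, 4, 5, 6, 7, 8, 9, 10, 11, 12, 13, 14]

Max-flow min-cut theorem verified: both equal 6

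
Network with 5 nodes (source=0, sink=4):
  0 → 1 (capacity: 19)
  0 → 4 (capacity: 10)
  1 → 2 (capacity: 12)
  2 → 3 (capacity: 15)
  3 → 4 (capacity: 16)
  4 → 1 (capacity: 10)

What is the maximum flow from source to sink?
Maximum flow = 22

Max flow: 22

Flow assignment:
  0 → 1: 12/19
  0 → 4: 10/10
  1 → 2: 12/12
  2 → 3: 12/15
  3 → 4: 12/16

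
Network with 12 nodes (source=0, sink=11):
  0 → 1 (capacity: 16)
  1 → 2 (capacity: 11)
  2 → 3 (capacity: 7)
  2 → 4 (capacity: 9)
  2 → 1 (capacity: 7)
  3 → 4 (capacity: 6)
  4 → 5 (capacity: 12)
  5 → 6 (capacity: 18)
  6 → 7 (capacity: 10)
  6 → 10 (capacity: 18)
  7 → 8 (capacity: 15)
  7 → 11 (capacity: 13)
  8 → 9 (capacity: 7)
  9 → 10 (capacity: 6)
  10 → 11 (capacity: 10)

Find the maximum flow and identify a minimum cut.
Max flow = 11, Min cut edges: (1,2)

Maximum flow: 11
Minimum cut: (1,2)
Partition: S = [0, 1], T = [2, 3, 4, 5, 6, 7, 8, 9, 10, 11]

Max-flow min-cut theorem verified: both equal 11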